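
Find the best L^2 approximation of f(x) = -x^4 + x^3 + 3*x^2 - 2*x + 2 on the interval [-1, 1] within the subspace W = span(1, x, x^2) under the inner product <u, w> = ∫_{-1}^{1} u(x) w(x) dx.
g(x) = 15*x^2/7 - 7*x/5 + 73/35

The best approximation g ∈ W is the orthogonal projection of f onto W. Writing g = a_0 + a_1 x + a_2 x^2, the coefficients solve the normal equations G · a = b where
  G_{ij} = <φ_i, φ_j> and b_i = <f, φ_i>, with φ_0 = 1, φ_1 = x, φ_2 = x^2.
G =
  [2, 0, 2/3]
  [0, 2/3, 0]
  [2/3, 0, 2/5],
b = (28/5, -14/15, 236/105).
Solving gives a_0 = 73/35, a_1 = -7/5, a_2 = 15/7, so
  g(x) = 15*x^2/7 - 7*x/5 + 73/35.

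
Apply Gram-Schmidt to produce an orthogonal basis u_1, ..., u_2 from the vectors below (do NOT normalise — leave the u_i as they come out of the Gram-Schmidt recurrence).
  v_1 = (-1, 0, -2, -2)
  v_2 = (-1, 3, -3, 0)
Orthogonal basis:
  u_1 = (-1, 0, -2, -2)
  u_2 = (-2/9, 3, -13/9, 14/9)

Apply the Gram-Schmidt recurrence
  u_1 = v_1
  u_i = v_i − Σ_{j<i} ((v_i · u_j) / (u_j · u_j)) · u_j.

Step by step this gives:
  u_1 = (-1, 0, -2, -2)
  u_2 = (-2/9, 3, -13/9, 14/9)

Orthogonality check:
  u_2 · u_1 = 0 (should be 0)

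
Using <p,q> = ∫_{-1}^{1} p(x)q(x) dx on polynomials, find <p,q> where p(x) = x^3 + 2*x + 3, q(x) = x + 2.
<p,q> = 206/15

Expand the product: p(x)·q(x) = x^4 + 2*x^3 + 2*x^2 + 7*x + 6.
∫_{-1}^{1} of each monomial x^k gives [2/(k+1) if k even, 0 if k odd]. Integrating term-by-term (or equivalently evaluating the antiderivative F(x) = x^5/5 + x^4/2 + 2*x^3/3 + 7*x^2/2 + 6*x at the endpoints):
  F(1) − F(−1) = 163/15 − (-43/15) = 206/15.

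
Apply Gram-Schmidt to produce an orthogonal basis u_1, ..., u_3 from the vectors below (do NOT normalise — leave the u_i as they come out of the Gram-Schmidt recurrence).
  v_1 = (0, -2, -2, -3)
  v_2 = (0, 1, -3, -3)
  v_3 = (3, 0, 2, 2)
Orthogonal basis:
  u_1 = (0, -2, -2, -3)
  u_2 = (0, 43/17, -25/17, -12/17)
  u_3 = (3, 3/77, 9/77, -8/77)

Apply the Gram-Schmidt recurrence
  u_1 = v_1
  u_i = v_i − Σ_{j<i} ((v_i · u_j) / (u_j · u_j)) · u_j.

Step by step this gives:
  u_1 = (0, -2, -2, -3)
  u_2 = (0, 43/17, -25/17, -12/17)
  u_3 = (3, 3/77, 9/77, -8/77)

Orthogonality check:
  u_2 · u_1 = 0 (should be 0)
  u_3 · u_1 = 0 (should be 0)
  u_3 · u_2 = 0 (should be 0)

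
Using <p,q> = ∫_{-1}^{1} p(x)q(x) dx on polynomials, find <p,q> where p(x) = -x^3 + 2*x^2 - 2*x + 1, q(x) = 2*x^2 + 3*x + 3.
<p,q> = 116/15

Expand the product: p(x)·q(x) = -2*x^5 + x^4 - x^3 + 2*x^2 - 3*x + 3.
∫_{-1}^{1} of each monomial x^k gives [2/(k+1) if k even, 0 if k odd]. Integrating term-by-term (or equivalently evaluating the antiderivative F(x) = -x^6/3 + x^5/5 - x^4/4 + 2*x^3/3 - 3*x^2/2 + 3*x at the endpoints):
  F(1) − F(−1) = 107/60 − (-119/20) = 116/15.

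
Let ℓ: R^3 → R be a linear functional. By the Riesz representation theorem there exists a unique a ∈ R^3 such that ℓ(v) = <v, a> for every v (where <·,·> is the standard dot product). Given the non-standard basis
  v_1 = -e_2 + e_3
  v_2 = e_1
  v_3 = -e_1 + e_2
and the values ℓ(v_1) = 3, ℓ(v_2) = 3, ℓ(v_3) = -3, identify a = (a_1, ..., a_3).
a = (3, 0, 3)

Write a = (a_1, ..., a_3) in the standard basis. For each basis vector v_i, ℓ(v_i) = <v_i, a> is a linear equation in the a_j's. Collect the n equations into a matrix system V a = ℓ, where row i of V is v_i (expressed in the standard basis). Since V is invertible (lower-triangular with 1s on the diagonal, up to permutation), solve by back-substitution:
  V =
[[0, -1, 1],
 [1, 0, 0],
 [-1, 1, 0]]
  V a = (3, 3, -3)
Solving gives a = (3, 0, 3).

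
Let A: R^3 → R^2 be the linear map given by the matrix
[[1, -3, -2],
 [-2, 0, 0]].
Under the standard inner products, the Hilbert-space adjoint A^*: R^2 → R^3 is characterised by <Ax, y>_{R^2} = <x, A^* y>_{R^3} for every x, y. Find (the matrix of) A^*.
A^* = A^T =
[[1, -2],
 [-3, 0],
 [-2, 0]]

For real matrices with standard dot products, the defining identity <Ax, y> = <x, A^* y> gives (Ax)^T y = x^T (A^*) y, i.e. x^T A^T y = x^T (A^*) y. Since this holds for all x, y, we must have A^* = A^T. Therefore
A^* =
[[1, -2],
 [-3, 0],
 [-2, 0]].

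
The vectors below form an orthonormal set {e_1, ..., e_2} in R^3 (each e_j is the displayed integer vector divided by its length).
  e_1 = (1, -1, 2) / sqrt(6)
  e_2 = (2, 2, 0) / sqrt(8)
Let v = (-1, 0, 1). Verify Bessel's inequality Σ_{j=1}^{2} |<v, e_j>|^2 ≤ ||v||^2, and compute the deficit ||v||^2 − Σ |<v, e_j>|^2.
Σ |<v, e_j>|^2 = 2/3; ||v||^2 = 2; deficit = 4/3

Write each e_j = u_j / sqrt(<u_j, u_j>) where u_j is the displayed integer vector. Then <v, e_j> = <v, u_j> / sqrt(<u_j, u_j>), so |<v, e_j>|^2 = <v, u_j>^2 / <u_j, u_j>.
Coefficients: <v, e_1> = 1/sqrt(6), <v, e_2> = -2/sqrt(8).
Square and sum: Σ |<v, e_j>|^2 = 2/3.
Compute ||v||^2 = v·v = 2.
Deficit = 2 − 2/3 = 4/3 ≥ 0, confirming Bessel's inequality. (The deficit equals ||v − Σ <v,e_j> e_j||^2, the squared distance from v to span{e_j}.)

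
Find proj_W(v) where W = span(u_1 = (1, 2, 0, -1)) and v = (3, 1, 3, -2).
proj_W(v) = (7/6, 7/3, 0, -7/6)

Set up U = [u_1 | ... | u_1] ∈ R^(4×1). The projector onto W = col(U) is P = U (U^T U)^(-1) U^T.
Compute U^T U =
  [6],
and U^T v = (7).
Solve U^T U · c = U^T v for the coefficients: c = (7/6). The projection is proj_W(v) = U c.
Check: (v - proj_W(v)) · u_1 = 0  (should be 0).
Result: proj_W(v) = (7/6, 7/3, 0, -7/6).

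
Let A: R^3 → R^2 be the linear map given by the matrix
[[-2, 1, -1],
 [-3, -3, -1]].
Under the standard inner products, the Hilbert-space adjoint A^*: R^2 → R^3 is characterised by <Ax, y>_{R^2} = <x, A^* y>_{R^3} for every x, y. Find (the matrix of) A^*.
A^* = A^T =
[[-2, -3],
 [1, -3],
 [-1, -1]]

For real matrices with standard dot products, the defining identity <Ax, y> = <x, A^* y> gives (Ax)^T y = x^T (A^*) y, i.e. x^T A^T y = x^T (A^*) y. Since this holds for all x, y, we must have A^* = A^T. Therefore
A^* =
[[-2, -3],
 [1, -3],
 [-1, -1]].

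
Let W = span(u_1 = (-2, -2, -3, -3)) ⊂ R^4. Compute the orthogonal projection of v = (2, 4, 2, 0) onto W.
proj_W(v) = (18/13, 18/13, 27/13, 27/13)

Set up U = [u_1 | ... | u_1] ∈ R^(4×1). The projector onto W = col(U) is P = U (U^T U)^(-1) U^T.
Compute U^T U =
  [26],
and U^T v = (-18).
Solve U^T U · c = U^T v for the coefficients: c = (-9/13). The projection is proj_W(v) = U c.
Check: (v - proj_W(v)) · u_1 = 0  (should be 0).
Result: proj_W(v) = (18/13, 18/13, 27/13, 27/13).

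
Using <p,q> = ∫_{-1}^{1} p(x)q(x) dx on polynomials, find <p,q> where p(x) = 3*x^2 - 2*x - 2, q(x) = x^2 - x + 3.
<p,q> = -24/5

Expand the product: p(x)·q(x) = 3*x^4 - 5*x^3 + 9*x^2 - 4*x - 6.
∫_{-1}^{1} of each monomial x^k gives [2/(k+1) if k even, 0 if k odd]. Integrating term-by-term (or equivalently evaluating the antiderivative F(x) = 3*x^5/5 - 5*x^4/4 + 3*x^3 - 2*x^2 - 6*x at the endpoints):
  F(1) − F(−1) = -113/20 − (-17/20) = -24/5.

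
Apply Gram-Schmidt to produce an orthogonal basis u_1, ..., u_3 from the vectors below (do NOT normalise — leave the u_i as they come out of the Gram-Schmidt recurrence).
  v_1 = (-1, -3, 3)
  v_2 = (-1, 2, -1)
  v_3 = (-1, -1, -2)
Orthogonal basis:
  u_1 = (-1, -3, 3)
  u_2 = (-27/19, 14/19, 5/19)
  u_3 = (-51/50, -34/25, -17/10)

Apply the Gram-Schmidt recurrence
  u_1 = v_1
  u_i = v_i − Σ_{j<i} ((v_i · u_j) / (u_j · u_j)) · u_j.

Step by step this gives:
  u_1 = (-1, -3, 3)
  u_2 = (-27/19, 14/19, 5/19)
  u_3 = (-51/50, -34/25, -17/10)

Orthogonality check:
  u_2 · u_1 = 0 (should be 0)
  u_3 · u_1 = 0 (should be 0)
  u_3 · u_2 = 0 (should be 0)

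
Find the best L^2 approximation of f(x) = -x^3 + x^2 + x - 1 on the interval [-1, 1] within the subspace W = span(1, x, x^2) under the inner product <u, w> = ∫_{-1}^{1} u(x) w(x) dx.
g(x) = x^2 + 2*x/5 - 1

The best approximation g ∈ W is the orthogonal projection of f onto W. Writing g = a_0 + a_1 x + a_2 x^2, the coefficients solve the normal equations G · a = b where
  G_{ij} = <φ_i, φ_j> and b_i = <f, φ_i>, with φ_0 = 1, φ_1 = x, φ_2 = x^2.
G =
  [2, 0, 2/3]
  [0, 2/3, 0]
  [2/3, 0, 2/5],
b = (-4/3, 4/15, -4/15).
Solving gives a_0 = -1, a_1 = 2/5, a_2 = 1, so
  g(x) = x^2 + 2*x/5 - 1.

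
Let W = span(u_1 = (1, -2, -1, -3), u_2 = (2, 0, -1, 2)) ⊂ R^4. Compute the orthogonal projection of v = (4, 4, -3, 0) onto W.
proj_W(v) = (58/21, -8/21, -31/21, 2)

Set up U = [u_1 | ... | u_2] ∈ R^(4×2). The projector onto W = col(U) is P = U (U^T U)^(-1) U^T.
Compute U^T U =
  [15, -3]
  [-3, 9],
and U^T v = (-1, 11).
Solve U^T U · c = U^T v for the coefficients: c = (4/21, 9/7). The projection is proj_W(v) = U c.
Check: (v - proj_W(v)) · u_1 = 0  (should be 0).
Check: (v - proj_W(v)) · u_2 = 0  (should be 0).
Result: proj_W(v) = (58/21, -8/21, -31/21, 2).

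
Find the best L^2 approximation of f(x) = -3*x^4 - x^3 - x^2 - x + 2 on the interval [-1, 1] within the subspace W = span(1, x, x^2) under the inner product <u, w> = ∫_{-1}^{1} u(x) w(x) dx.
g(x) = -25*x^2/7 - 8*x/5 + 79/35

The best approximation g ∈ W is the orthogonal projection of f onto W. Writing g = a_0 + a_1 x + a_2 x^2, the coefficients solve the normal equations G · a = b where
  G_{ij} = <φ_i, φ_j> and b_i = <f, φ_i>, with φ_0 = 1, φ_1 = x, φ_2 = x^2.
G =
  [2, 0, 2/3]
  [0, 2/3, 0]
  [2/3, 0, 2/5],
b = (32/15, -16/15, 8/105).
Solving gives a_0 = 79/35, a_1 = -8/5, a_2 = -25/7, so
  g(x) = -25*x^2/7 - 8*x/5 + 79/35.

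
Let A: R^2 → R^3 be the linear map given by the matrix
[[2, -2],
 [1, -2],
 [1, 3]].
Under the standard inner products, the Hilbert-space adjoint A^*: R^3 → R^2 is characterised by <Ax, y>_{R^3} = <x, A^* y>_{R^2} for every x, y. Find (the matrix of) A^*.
A^* = A^T =
[[2, 1, 1],
 [-2, -2, 3]]

For real matrices with standard dot products, the defining identity <Ax, y> = <x, A^* y> gives (Ax)^T y = x^T (A^*) y, i.e. x^T A^T y = x^T (A^*) y. Since this holds for all x, y, we must have A^* = A^T. Therefore
A^* =
[[2, 1, 1],
 [-2, -2, 3]].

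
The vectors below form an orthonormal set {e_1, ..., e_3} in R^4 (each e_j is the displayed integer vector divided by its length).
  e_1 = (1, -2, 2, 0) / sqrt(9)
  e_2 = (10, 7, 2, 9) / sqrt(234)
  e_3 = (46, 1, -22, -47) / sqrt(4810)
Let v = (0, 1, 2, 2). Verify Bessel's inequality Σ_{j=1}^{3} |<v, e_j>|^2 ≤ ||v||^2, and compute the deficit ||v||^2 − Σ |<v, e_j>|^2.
Σ |<v, e_j>|^2 = 1469/185; ||v||^2 = 9; deficit = 196/185

Write each e_j = u_j / sqrt(<u_j, u_j>) where u_j is the displayed integer vector. Then <v, e_j> = <v, u_j> / sqrt(<u_j, u_j>), so |<v, e_j>|^2 = <v, u_j>^2 / <u_j, u_j>.
Coefficients: <v, e_1> = 2/sqrt(9), <v, e_2> = 29/sqrt(234), <v, e_3> = -137/sqrt(4810).
Square and sum: Σ |<v, e_j>|^2 = 1469/185.
Compute ||v||^2 = v·v = 9.
Deficit = 9 − 1469/185 = 196/185 ≥ 0, confirming Bessel's inequality. (The deficit equals ||v − Σ <v,e_j> e_j||^2, the squared distance from v to span{e_j}.)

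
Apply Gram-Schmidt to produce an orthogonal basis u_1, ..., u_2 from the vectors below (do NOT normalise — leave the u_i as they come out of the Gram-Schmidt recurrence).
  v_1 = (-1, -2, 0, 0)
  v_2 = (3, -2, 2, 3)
Orthogonal basis:
  u_1 = (-1, -2, 0, 0)
  u_2 = (16/5, -8/5, 2, 3)

Apply the Gram-Schmidt recurrence
  u_1 = v_1
  u_i = v_i − Σ_{j<i} ((v_i · u_j) / (u_j · u_j)) · u_j.

Step by step this gives:
  u_1 = (-1, -2, 0, 0)
  u_2 = (16/5, -8/5, 2, 3)

Orthogonality check:
  u_2 · u_1 = 0 (should be 0)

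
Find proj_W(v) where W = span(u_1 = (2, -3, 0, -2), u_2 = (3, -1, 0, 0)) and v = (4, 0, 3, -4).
proj_W(v) = (284/89, -216/89, 0, -104/89)

Set up U = [u_1 | ... | u_2] ∈ R^(4×2). The projector onto W = col(U) is P = U (U^T U)^(-1) U^T.
Compute U^T U =
  [17, 9]
  [9, 10],
and U^T v = (16, 12).
Solve U^T U · c = U^T v for the coefficients: c = (52/89, 60/89). The projection is proj_W(v) = U c.
Check: (v - proj_W(v)) · u_1 = 0  (should be 0).
Check: (v - proj_W(v)) · u_2 = 0  (should be 0).
Result: proj_W(v) = (284/89, -216/89, 0, -104/89).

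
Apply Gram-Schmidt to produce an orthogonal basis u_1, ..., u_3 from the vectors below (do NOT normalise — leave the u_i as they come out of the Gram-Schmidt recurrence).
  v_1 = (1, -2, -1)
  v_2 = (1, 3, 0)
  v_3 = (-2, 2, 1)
Orthogonal basis:
  u_1 = (1, -2, -1)
  u_2 = (11/6, 4/3, -5/6)
  u_3 = (-9/35, 3/35, -3/7)

Apply the Gram-Schmidt recurrence
  u_1 = v_1
  u_i = v_i − Σ_{j<i} ((v_i · u_j) / (u_j · u_j)) · u_j.

Step by step this gives:
  u_1 = (1, -2, -1)
  u_2 = (11/6, 4/3, -5/6)
  u_3 = (-9/35, 3/35, -3/7)

Orthogonality check:
  u_2 · u_1 = 0 (should be 0)
  u_3 · u_1 = 0 (should be 0)
  u_3 · u_2 = 0 (should be 0)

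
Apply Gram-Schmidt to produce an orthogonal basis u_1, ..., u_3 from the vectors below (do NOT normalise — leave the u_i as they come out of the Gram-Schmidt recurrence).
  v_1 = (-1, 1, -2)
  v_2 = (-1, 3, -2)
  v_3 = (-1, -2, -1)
Orthogonal basis:
  u_1 = (-1, 1, -2)
  u_2 = (1/3, 5/3, 2/3)
  u_3 = (-2/5, 0, 1/5)

Apply the Gram-Schmidt recurrence
  u_1 = v_1
  u_i = v_i − Σ_{j<i} ((v_i · u_j) / (u_j · u_j)) · u_j.

Step by step this gives:
  u_1 = (-1, 1, -2)
  u_2 = (1/3, 5/3, 2/3)
  u_3 = (-2/5, 0, 1/5)

Orthogonality check:
  u_2 · u_1 = 0 (should be 0)
  u_3 · u_1 = 0 (should be 0)
  u_3 · u_2 = 0 (should be 0)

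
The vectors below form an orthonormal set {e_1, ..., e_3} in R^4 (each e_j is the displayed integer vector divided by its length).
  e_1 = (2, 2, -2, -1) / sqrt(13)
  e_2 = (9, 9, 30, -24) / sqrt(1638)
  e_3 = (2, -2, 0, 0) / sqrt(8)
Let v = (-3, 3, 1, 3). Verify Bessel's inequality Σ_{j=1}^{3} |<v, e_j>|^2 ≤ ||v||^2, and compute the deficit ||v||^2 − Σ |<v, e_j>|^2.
Σ |<v, e_j>|^2 = 21; ||v||^2 = 28; deficit = 7

Write each e_j = u_j / sqrt(<u_j, u_j>) where u_j is the displayed integer vector. Then <v, e_j> = <v, u_j> / sqrt(<u_j, u_j>), so |<v, e_j>|^2 = <v, u_j>^2 / <u_j, u_j>.
Coefficients: <v, e_1> = -5/sqrt(13), <v, e_2> = -42/sqrt(1638), <v, e_3> = -12/sqrt(8).
Square and sum: Σ |<v, e_j>|^2 = 21.
Compute ||v||^2 = v·v = 28.
Deficit = 28 − 21 = 7 ≥ 0, confirming Bessel's inequality. (The deficit equals ||v − Σ <v,e_j> e_j||^2, the squared distance from v to span{e_j}.)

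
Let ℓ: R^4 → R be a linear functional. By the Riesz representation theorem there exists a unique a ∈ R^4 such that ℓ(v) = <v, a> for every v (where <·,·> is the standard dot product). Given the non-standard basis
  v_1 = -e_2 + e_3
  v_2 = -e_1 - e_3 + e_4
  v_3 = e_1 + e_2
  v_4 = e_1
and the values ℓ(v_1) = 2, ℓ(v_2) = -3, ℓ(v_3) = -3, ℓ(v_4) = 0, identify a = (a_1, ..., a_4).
a = (0, -3, -1, -4)

Write a = (a_1, ..., a_4) in the standard basis. For each basis vector v_i, ℓ(v_i) = <v_i, a> is a linear equation in the a_j's. Collect the n equations into a matrix system V a = ℓ, where row i of V is v_i (expressed in the standard basis). Since V is invertible (lower-triangular with 1s on the diagonal, up to permutation), solve by back-substitution:
  V =
[[0, -1, 1, 0],
 [-1, 0, -1, 1],
 [1, 1, 0, 0],
 [1, 0, 0, 0]]
  V a = (2, -3, -3, 0)
Solving gives a = (0, -3, -1, -4).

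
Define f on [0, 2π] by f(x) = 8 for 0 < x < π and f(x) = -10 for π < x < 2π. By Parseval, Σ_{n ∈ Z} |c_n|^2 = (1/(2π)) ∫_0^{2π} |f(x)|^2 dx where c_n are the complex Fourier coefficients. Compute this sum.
Σ |c_n|^2 = 82

Parseval equates the L^2 energy of f (normalised by 1/(2π)) with the ℓ^2 sum of its Fourier coefficients: (1/(2π)) ∫_0^{2π} |f|^2 = Σ |c_n|^2.
Compute the left side: (1/(2π)) [∫_0^π 8^2 dx + ∫_π^{2π} (-10)^2 dx] = (1/(2π)) · (64π + 100π) = (64 + 100)/2 = 82.
So Σ_{n ∈ Z} |c_n|^2 = 82.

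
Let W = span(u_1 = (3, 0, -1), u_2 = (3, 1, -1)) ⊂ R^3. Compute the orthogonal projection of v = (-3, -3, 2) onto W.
proj_W(v) = (-33/10, -3, 11/10)

Set up U = [u_1 | ... | u_2] ∈ R^(3×2). The projector onto W = col(U) is P = U (U^T U)^(-1) U^T.
Compute U^T U =
  [10, 10]
  [10, 11],
and U^T v = (-11, -14).
Solve U^T U · c = U^T v for the coefficients: c = (19/10, -3). The projection is proj_W(v) = U c.
Check: (v - proj_W(v)) · u_1 = 0  (should be 0).
Check: (v - proj_W(v)) · u_2 = 0  (should be 0).
Result: proj_W(v) = (-33/10, -3, 11/10).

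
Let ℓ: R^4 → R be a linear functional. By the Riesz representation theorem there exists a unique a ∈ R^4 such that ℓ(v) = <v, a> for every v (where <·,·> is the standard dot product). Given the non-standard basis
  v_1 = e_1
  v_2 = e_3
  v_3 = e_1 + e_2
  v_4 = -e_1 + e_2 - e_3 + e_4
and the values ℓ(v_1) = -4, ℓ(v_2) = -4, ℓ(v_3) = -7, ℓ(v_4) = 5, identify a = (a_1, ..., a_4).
a = (-4, -3, -4, 0)

Write a = (a_1, ..., a_4) in the standard basis. For each basis vector v_i, ℓ(v_i) = <v_i, a> is a linear equation in the a_j's. Collect the n equations into a matrix system V a = ℓ, where row i of V is v_i (expressed in the standard basis). Since V is invertible (lower-triangular with 1s on the diagonal, up to permutation), solve by back-substitution:
  V =
[[1, 0, 0, 0],
 [0, 0, 1, 0],
 [1, 1, 0, 0],
 [-1, 1, -1, 1]]
  V a = (-4, -4, -7, 5)
Solving gives a = (-4, -3, -4, 0).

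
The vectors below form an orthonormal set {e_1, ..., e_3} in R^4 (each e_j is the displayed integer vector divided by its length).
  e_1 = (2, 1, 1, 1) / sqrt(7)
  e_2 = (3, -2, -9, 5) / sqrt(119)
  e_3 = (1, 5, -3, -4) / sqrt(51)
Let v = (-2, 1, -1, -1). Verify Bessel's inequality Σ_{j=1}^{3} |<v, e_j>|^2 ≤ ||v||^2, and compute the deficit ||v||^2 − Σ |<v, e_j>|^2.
Σ |<v, e_j>|^2 = 17/3; ||v||^2 = 7; deficit = 4/3

Write each e_j = u_j / sqrt(<u_j, u_j>) where u_j is the displayed integer vector. Then <v, e_j> = <v, u_j> / sqrt(<u_j, u_j>), so |<v, e_j>|^2 = <v, u_j>^2 / <u_j, u_j>.
Coefficients: <v, e_1> = -5/sqrt(7), <v, e_2> = -4/sqrt(119), <v, e_3> = 10/sqrt(51).
Square and sum: Σ |<v, e_j>|^2 = 17/3.
Compute ||v||^2 = v·v = 7.
Deficit = 7 − 17/3 = 4/3 ≥ 0, confirming Bessel's inequality. (The deficit equals ||v − Σ <v,e_j> e_j||^2, the squared distance from v to span{e_j}.)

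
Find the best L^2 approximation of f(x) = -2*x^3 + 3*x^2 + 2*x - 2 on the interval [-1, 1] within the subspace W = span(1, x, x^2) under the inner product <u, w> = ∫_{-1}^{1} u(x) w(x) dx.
g(x) = 3*x^2 + 4*x/5 - 2

The best approximation g ∈ W is the orthogonal projection of f onto W. Writing g = a_0 + a_1 x + a_2 x^2, the coefficients solve the normal equations G · a = b where
  G_{ij} = <φ_i, φ_j> and b_i = <f, φ_i>, with φ_0 = 1, φ_1 = x, φ_2 = x^2.
G =
  [2, 0, 2/3]
  [0, 2/3, 0]
  [2/3, 0, 2/5],
b = (-2, 8/15, -2/15).
Solving gives a_0 = -2, a_1 = 4/5, a_2 = 3, so
  g(x) = 3*x^2 + 4*x/5 - 2.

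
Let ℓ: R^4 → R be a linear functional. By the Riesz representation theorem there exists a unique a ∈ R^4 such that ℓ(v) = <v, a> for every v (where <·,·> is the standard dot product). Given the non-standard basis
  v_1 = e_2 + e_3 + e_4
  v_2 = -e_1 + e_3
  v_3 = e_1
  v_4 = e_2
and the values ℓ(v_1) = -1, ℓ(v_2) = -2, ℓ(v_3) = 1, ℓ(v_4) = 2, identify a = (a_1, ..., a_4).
a = (1, 2, -1, -2)

Write a = (a_1, ..., a_4) in the standard basis. For each basis vector v_i, ℓ(v_i) = <v_i, a> is a linear equation in the a_j's. Collect the n equations into a matrix system V a = ℓ, where row i of V is v_i (expressed in the standard basis). Since V is invertible (lower-triangular with 1s on the diagonal, up to permutation), solve by back-substitution:
  V =
[[0, 1, 1, 1],
 [-1, 0, 1, 0],
 [1, 0, 0, 0],
 [0, 1, 0, 0]]
  V a = (-1, -2, 1, 2)
Solving gives a = (1, 2, -1, -2).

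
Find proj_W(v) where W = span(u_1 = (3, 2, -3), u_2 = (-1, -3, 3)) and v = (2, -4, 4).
proj_W(v) = (79/47, -218/47, 153/47)

Set up U = [u_1 | ... | u_2] ∈ R^(3×2). The projector onto W = col(U) is P = U (U^T U)^(-1) U^T.
Compute U^T U =
  [22, -18]
  [-18, 19],
and U^T v = (-14, 22).
Solve U^T U · c = U^T v for the coefficients: c = (65/47, 116/47). The projection is proj_W(v) = U c.
Check: (v - proj_W(v)) · u_1 = 0  (should be 0).
Check: (v - proj_W(v)) · u_2 = 0  (should be 0).
Result: proj_W(v) = (79/47, -218/47, 153/47).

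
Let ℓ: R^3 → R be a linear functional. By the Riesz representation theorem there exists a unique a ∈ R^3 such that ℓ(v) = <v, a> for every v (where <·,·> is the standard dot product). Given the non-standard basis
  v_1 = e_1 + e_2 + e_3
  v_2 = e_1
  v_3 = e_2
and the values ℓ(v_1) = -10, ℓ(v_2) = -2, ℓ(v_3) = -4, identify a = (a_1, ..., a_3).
a = (-2, -4, -4)

Write a = (a_1, ..., a_3) in the standard basis. For each basis vector v_i, ℓ(v_i) = <v_i, a> is a linear equation in the a_j's. Collect the n equations into a matrix system V a = ℓ, where row i of V is v_i (expressed in the standard basis). Since V is invertible (lower-triangular with 1s on the diagonal, up to permutation), solve by back-substitution:
  V =
[[1, 1, 1],
 [1, 0, 0],
 [0, 1, 0]]
  V a = (-10, -2, -4)
Solving gives a = (-2, -4, -4).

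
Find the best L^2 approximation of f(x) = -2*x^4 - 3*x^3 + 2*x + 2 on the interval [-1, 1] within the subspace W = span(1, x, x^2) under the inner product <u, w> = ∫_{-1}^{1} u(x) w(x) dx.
g(x) = -12*x^2/7 + x/5 + 76/35

The best approximation g ∈ W is the orthogonal projection of f onto W. Writing g = a_0 + a_1 x + a_2 x^2, the coefficients solve the normal equations G · a = b where
  G_{ij} = <φ_i, φ_j> and b_i = <f, φ_i>, with φ_0 = 1, φ_1 = x, φ_2 = x^2.
G =
  [2, 0, 2/3]
  [0, 2/3, 0]
  [2/3, 0, 2/5],
b = (16/5, 2/15, 16/21).
Solving gives a_0 = 76/35, a_1 = 1/5, a_2 = -12/7, so
  g(x) = -12*x^2/7 + x/5 + 76/35.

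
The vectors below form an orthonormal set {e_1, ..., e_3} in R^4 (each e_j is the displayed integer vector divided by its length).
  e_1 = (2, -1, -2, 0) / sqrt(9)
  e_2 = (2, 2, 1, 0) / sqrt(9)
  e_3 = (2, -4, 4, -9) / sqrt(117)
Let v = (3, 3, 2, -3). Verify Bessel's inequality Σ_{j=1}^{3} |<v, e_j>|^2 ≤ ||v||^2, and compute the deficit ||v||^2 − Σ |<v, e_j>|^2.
Σ |<v, e_j>|^2 = 378/13; ||v||^2 = 31; deficit = 25/13

Write each e_j = u_j / sqrt(<u_j, u_j>) where u_j is the displayed integer vector. Then <v, e_j> = <v, u_j> / sqrt(<u_j, u_j>), so |<v, e_j>|^2 = <v, u_j>^2 / <u_j, u_j>.
Coefficients: <v, e_1> = -1/sqrt(9), <v, e_2> = 14/sqrt(9), <v, e_3> = 29/sqrt(117).
Square and sum: Σ |<v, e_j>|^2 = 378/13.
Compute ||v||^2 = v·v = 31.
Deficit = 31 − 378/13 = 25/13 ≥ 0, confirming Bessel's inequality. (The deficit equals ||v − Σ <v,e_j> e_j||^2, the squared distance from v to span{e_j}.)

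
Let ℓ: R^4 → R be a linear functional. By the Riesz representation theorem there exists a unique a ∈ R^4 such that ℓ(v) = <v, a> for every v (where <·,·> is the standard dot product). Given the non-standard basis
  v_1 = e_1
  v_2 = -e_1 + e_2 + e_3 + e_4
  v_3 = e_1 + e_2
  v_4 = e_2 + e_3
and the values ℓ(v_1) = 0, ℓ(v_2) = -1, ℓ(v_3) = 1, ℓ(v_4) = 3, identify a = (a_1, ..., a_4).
a = (0, 1, 2, -4)

Write a = (a_1, ..., a_4) in the standard basis. For each basis vector v_i, ℓ(v_i) = <v_i, a> is a linear equation in the a_j's. Collect the n equations into a matrix system V a = ℓ, where row i of V is v_i (expressed in the standard basis). Since V is invertible (lower-triangular with 1s on the diagonal, up to permutation), solve by back-substitution:
  V =
[[1, 0, 0, 0],
 [-1, 1, 1, 1],
 [1, 1, 0, 0],
 [0, 1, 1, 0]]
  V a = (0, -1, 1, 3)
Solving gives a = (0, 1, 2, -4).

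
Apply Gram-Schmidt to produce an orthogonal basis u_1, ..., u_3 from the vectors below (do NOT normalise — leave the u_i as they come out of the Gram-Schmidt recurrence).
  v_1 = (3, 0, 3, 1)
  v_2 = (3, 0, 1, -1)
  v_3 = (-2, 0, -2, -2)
Orthogonal basis:
  u_1 = (3, 0, 3, 1)
  u_2 = (24/19, 0, -14/19, -30/19)
  u_3 = (-4/11, 0, 6/11, -6/11)

Apply the Gram-Schmidt recurrence
  u_1 = v_1
  u_i = v_i − Σ_{j<i} ((v_i · u_j) / (u_j · u_j)) · u_j.

Step by step this gives:
  u_1 = (3, 0, 3, 1)
  u_2 = (24/19, 0, -14/19, -30/19)
  u_3 = (-4/11, 0, 6/11, -6/11)

Orthogonality check:
  u_2 · u_1 = 0 (should be 0)
  u_3 · u_1 = 0 (should be 0)
  u_3 · u_2 = 0 (should be 0)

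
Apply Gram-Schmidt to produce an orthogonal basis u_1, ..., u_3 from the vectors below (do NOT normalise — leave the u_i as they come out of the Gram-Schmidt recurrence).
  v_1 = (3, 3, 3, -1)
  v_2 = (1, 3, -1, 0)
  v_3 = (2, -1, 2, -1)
Orthogonal basis:
  u_1 = (3, 3, 3, -1)
  u_2 = (1/28, 57/28, -55/28, 9/28)
  u_3 = (217/227, -116/227, -131/227, -90/227)

Apply the Gram-Schmidt recurrence
  u_1 = v_1
  u_i = v_i − Σ_{j<i} ((v_i · u_j) / (u_j · u_j)) · u_j.

Step by step this gives:
  u_1 = (3, 3, 3, -1)
  u_2 = (1/28, 57/28, -55/28, 9/28)
  u_3 = (217/227, -116/227, -131/227, -90/227)

Orthogonality check:
  u_2 · u_1 = 0 (should be 0)
  u_3 · u_1 = 0 (should be 0)
  u_3 · u_2 = 0 (should be 0)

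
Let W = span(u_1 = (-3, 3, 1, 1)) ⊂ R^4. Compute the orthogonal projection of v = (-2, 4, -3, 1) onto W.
proj_W(v) = (-12/5, 12/5, 4/5, 4/5)

Set up U = [u_1 | ... | u_1] ∈ R^(4×1). The projector onto W = col(U) is P = U (U^T U)^(-1) U^T.
Compute U^T U =
  [20],
and U^T v = (16).
Solve U^T U · c = U^T v for the coefficients: c = (4/5). The projection is proj_W(v) = U c.
Check: (v - proj_W(v)) · u_1 = 0  (should be 0).
Result: proj_W(v) = (-12/5, 12/5, 4/5, 4/5).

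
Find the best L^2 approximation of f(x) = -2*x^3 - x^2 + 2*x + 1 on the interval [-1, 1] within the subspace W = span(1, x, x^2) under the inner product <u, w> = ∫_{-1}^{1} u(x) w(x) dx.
g(x) = -x^2 + 4*x/5 + 1

The best approximation g ∈ W is the orthogonal projection of f onto W. Writing g = a_0 + a_1 x + a_2 x^2, the coefficients solve the normal equations G · a = b where
  G_{ij} = <φ_i, φ_j> and b_i = <f, φ_i>, with φ_0 = 1, φ_1 = x, φ_2 = x^2.
G =
  [2, 0, 2/3]
  [0, 2/3, 0]
  [2/3, 0, 2/5],
b = (4/3, 8/15, 4/15).
Solving gives a_0 = 1, a_1 = 4/5, a_2 = -1, so
  g(x) = -x^2 + 4*x/5 + 1.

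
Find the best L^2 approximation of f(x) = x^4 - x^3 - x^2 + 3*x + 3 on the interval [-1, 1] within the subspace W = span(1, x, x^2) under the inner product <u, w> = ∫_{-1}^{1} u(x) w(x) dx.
g(x) = -x^2/7 + 12*x/5 + 102/35

The best approximation g ∈ W is the orthogonal projection of f onto W. Writing g = a_0 + a_1 x + a_2 x^2, the coefficients solve the normal equations G · a = b where
  G_{ij} = <φ_i, φ_j> and b_i = <f, φ_i>, with φ_0 = 1, φ_1 = x, φ_2 = x^2.
G =
  [2, 0, 2/3]
  [0, 2/3, 0]
  [2/3, 0, 2/5],
b = (86/15, 8/5, 66/35).
Solving gives a_0 = 102/35, a_1 = 12/5, a_2 = -1/7, so
  g(x) = -x^2/7 + 12*x/5 + 102/35.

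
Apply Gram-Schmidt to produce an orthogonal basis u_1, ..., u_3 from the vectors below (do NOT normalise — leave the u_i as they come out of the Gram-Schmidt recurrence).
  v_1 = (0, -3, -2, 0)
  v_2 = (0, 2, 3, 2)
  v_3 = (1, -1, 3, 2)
Orthogonal basis:
  u_1 = (0, -3, -2, 0)
  u_2 = (0, -10/13, 15/13, 2)
  u_3 = (1, -48/77, 72/77, -60/77)

Apply the Gram-Schmidt recurrence
  u_1 = v_1
  u_i = v_i − Σ_{j<i} ((v_i · u_j) / (u_j · u_j)) · u_j.

Step by step this gives:
  u_1 = (0, -3, -2, 0)
  u_2 = (0, -10/13, 15/13, 2)
  u_3 = (1, -48/77, 72/77, -60/77)

Orthogonality check:
  u_2 · u_1 = 0 (should be 0)
  u_3 · u_1 = 0 (should be 0)
  u_3 · u_2 = 0 (should be 0)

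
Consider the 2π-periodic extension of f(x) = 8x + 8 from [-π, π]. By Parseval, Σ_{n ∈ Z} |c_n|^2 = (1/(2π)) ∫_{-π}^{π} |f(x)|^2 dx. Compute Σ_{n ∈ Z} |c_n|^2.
Σ |c_n|^2 = 64π^2/3 + 64

Expand and integrate term by term over [-π, π]:
  ∫ (8x)^2 dx = 64·(2π^3/3); ∫ 2·8·(8)·x dx = 0 (odd integrand); ∫ 8^2 dx = 64·2π.
So (1/(2π)) ∫_{-π}^{π} (8x + 8)^2 dx = 64π^2/3 + 64 = 64π^2/3 + 64.
Parseval ⇒ Σ |c_n|^2 = 64π^2/3 + 64.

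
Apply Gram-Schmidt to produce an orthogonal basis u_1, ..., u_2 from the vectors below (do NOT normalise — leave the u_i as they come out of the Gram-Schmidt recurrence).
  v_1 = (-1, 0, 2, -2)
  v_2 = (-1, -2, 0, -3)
Orthogonal basis:
  u_1 = (-1, 0, 2, -2)
  u_2 = (-2/9, -2, -14/9, -13/9)

Apply the Gram-Schmidt recurrence
  u_1 = v_1
  u_i = v_i − Σ_{j<i} ((v_i · u_j) / (u_j · u_j)) · u_j.

Step by step this gives:
  u_1 = (-1, 0, 2, -2)
  u_2 = (-2/9, -2, -14/9, -13/9)

Orthogonality check:
  u_2 · u_1 = 0 (should be 0)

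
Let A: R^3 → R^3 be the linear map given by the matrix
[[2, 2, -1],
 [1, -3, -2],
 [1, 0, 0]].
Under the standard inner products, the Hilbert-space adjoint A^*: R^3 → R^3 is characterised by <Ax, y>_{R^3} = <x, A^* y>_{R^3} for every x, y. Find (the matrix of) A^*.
A^* = A^T =
[[2, 1, 1],
 [2, -3, 0],
 [-1, -2, 0]]

For real matrices with standard dot products, the defining identity <Ax, y> = <x, A^* y> gives (Ax)^T y = x^T (A^*) y, i.e. x^T A^T y = x^T (A^*) y. Since this holds for all x, y, we must have A^* = A^T. Therefore
A^* =
[[2, 1, 1],
 [2, -3, 0],
 [-1, -2, 0]].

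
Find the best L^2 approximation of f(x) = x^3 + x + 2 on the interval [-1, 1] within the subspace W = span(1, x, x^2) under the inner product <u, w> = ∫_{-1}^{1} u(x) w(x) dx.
g(x) = 8*x/5 + 2

The best approximation g ∈ W is the orthogonal projection of f onto W. Writing g = a_0 + a_1 x + a_2 x^2, the coefficients solve the normal equations G · a = b where
  G_{ij} = <φ_i, φ_j> and b_i = <f, φ_i>, with φ_0 = 1, φ_1 = x, φ_2 = x^2.
G =
  [2, 0, 2/3]
  [0, 2/3, 0]
  [2/3, 0, 2/5],
b = (4, 16/15, 4/3).
Solving gives a_0 = 2, a_1 = 8/5, a_2 = 0, so
  g(x) = 8*x/5 + 2.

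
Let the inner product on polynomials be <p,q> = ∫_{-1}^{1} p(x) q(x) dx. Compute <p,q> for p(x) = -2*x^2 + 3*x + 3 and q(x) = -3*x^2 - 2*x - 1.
<p,q> = -184/15

Expand the product: p(x)·q(x) = 6*x^4 - 5*x^3 - 13*x^2 - 9*x - 3.
∫_{-1}^{1} of each monomial x^k gives [2/(k+1) if k even, 0 if k odd]. Integrating term-by-term (or equivalently evaluating the antiderivative F(x) = 6*x^5/5 - 5*x^4/4 - 13*x^3/3 - 9*x^2/2 - 3*x at the endpoints):
  F(1) − F(−1) = -713/60 − (23/60) = -184/15.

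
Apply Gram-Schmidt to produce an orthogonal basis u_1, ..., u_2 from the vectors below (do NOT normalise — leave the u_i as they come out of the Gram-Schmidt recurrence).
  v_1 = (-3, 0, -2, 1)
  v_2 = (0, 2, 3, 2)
Orthogonal basis:
  u_1 = (-3, 0, -2, 1)
  u_2 = (-6/7, 2, 17/7, 16/7)

Apply the Gram-Schmidt recurrence
  u_1 = v_1
  u_i = v_i − Σ_{j<i} ((v_i · u_j) / (u_j · u_j)) · u_j.

Step by step this gives:
  u_1 = (-3, 0, -2, 1)
  u_2 = (-6/7, 2, 17/7, 16/7)

Orthogonality check:
  u_2 · u_1 = 0 (should be 0)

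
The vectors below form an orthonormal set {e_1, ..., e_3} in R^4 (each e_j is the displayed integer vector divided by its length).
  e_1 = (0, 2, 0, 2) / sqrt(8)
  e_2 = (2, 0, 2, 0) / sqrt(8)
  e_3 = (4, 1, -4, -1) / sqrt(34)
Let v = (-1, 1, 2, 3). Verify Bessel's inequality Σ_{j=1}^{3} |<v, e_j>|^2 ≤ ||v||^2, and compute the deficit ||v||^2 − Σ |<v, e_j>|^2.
Σ |<v, e_j>|^2 = 485/34; ||v||^2 = 15; deficit = 25/34

Write each e_j = u_j / sqrt(<u_j, u_j>) where u_j is the displayed integer vector. Then <v, e_j> = <v, u_j> / sqrt(<u_j, u_j>), so |<v, e_j>|^2 = <v, u_j>^2 / <u_j, u_j>.
Coefficients: <v, e_1> = 8/sqrt(8), <v, e_2> = 2/sqrt(8), <v, e_3> = -14/sqrt(34).
Square and sum: Σ |<v, e_j>|^2 = 485/34.
Compute ||v||^2 = v·v = 15.
Deficit = 15 − 485/34 = 25/34 ≥ 0, confirming Bessel's inequality. (The deficit equals ||v − Σ <v,e_j> e_j||^2, the squared distance from v to span{e_j}.)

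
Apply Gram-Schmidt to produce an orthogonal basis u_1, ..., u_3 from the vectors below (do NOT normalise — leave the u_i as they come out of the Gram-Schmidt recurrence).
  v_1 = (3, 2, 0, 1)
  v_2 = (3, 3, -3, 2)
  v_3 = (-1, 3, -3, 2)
Orthogonal basis:
  u_1 = (3, 2, 0, 1)
  u_2 = (-9/14, 4/7, -3, 11/14)
  u_3 = (-184/145, 228/145, 108/145, 96/145)

Apply the Gram-Schmidt recurrence
  u_1 = v_1
  u_i = v_i − Σ_{j<i} ((v_i · u_j) / (u_j · u_j)) · u_j.

Step by step this gives:
  u_1 = (3, 2, 0, 1)
  u_2 = (-9/14, 4/7, -3, 11/14)
  u_3 = (-184/145, 228/145, 108/145, 96/145)

Orthogonality check:
  u_2 · u_1 = 0 (should be 0)
  u_3 · u_1 = 0 (should be 0)
  u_3 · u_2 = 0 (should be 0)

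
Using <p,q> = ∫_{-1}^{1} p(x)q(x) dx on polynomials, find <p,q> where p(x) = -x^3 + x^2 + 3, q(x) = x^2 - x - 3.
<p,q> = -86/5

Expand the product: p(x)·q(x) = -x^5 + 2*x^4 + 2*x^3 - 3*x - 9.
∫_{-1}^{1} of each monomial x^k gives [2/(k+1) if k even, 0 if k odd]. Integrating term-by-term (or equivalently evaluating the antiderivative F(x) = -x^6/6 + 2*x^5/5 + x^4/2 - 3*x^2/2 - 9*x at the endpoints):
  F(1) − F(−1) = -293/30 − (223/30) = -86/5.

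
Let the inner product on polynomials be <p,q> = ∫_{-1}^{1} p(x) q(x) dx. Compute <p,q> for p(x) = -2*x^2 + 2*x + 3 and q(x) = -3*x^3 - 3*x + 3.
<p,q> = 38/5

Expand the product: p(x)·q(x) = 6*x^5 - 6*x^4 - 3*x^3 - 12*x^2 - 3*x + 9.
∫_{-1}^{1} of each monomial x^k gives [2/(k+1) if k even, 0 if k odd]. Integrating term-by-term (or equivalently evaluating the antiderivative F(x) = x^6 - 6*x^5/5 - 3*x^4/4 - 4*x^3 - 3*x^2/2 + 9*x at the endpoints):
  F(1) − F(−1) = 51/20 − (-101/20) = 38/5.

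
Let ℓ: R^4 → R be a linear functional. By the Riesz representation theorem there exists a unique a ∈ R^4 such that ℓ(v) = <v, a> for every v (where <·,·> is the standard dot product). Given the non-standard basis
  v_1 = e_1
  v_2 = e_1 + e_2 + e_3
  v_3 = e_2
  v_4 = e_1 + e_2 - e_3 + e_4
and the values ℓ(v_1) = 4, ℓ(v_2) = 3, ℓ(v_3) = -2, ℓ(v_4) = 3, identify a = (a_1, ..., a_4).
a = (4, -2, 1, 2)

Write a = (a_1, ..., a_4) in the standard basis. For each basis vector v_i, ℓ(v_i) = <v_i, a> is a linear equation in the a_j's. Collect the n equations into a matrix system V a = ℓ, where row i of V is v_i (expressed in the standard basis). Since V is invertible (lower-triangular with 1s on the diagonal, up to permutation), solve by back-substitution:
  V =
[[1, 0, 0, 0],
 [1, 1, 1, 0],
 [0, 1, 0, 0],
 [1, 1, -1, 1]]
  V a = (4, 3, -2, 3)
Solving gives a = (4, -2, 1, 2).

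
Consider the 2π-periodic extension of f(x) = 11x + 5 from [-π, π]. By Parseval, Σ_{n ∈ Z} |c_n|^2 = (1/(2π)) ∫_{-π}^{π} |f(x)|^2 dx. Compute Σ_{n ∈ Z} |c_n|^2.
Σ |c_n|^2 = 121π^2/3 + 25

Expand and integrate term by term over [-π, π]:
  ∫ (11x)^2 dx = 121·(2π^3/3); ∫ 2·11·(5)·x dx = 0 (odd integrand); ∫ 5^2 dx = 25·2π.
So (1/(2π)) ∫_{-π}^{π} (11x + 5)^2 dx = 121π^2/3 + 25 = 121π^2/3 + 25.
Parseval ⇒ Σ |c_n|^2 = 121π^2/3 + 25.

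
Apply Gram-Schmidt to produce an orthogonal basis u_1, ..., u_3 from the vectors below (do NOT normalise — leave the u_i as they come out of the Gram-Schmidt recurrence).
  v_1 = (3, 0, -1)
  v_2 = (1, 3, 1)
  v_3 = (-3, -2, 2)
Orthogonal basis:
  u_1 = (3, 0, -1)
  u_2 = (2/5, 3, 6/5)
  u_3 = (51/106, -34/53, 153/106)

Apply the Gram-Schmidt recurrence
  u_1 = v_1
  u_i = v_i − Σ_{j<i} ((v_i · u_j) / (u_j · u_j)) · u_j.

Step by step this gives:
  u_1 = (3, 0, -1)
  u_2 = (2/5, 3, 6/5)
  u_3 = (51/106, -34/53, 153/106)

Orthogonality check:
  u_2 · u_1 = 0 (should be 0)
  u_3 · u_1 = 0 (should be 0)
  u_3 · u_2 = 0 (should be 0)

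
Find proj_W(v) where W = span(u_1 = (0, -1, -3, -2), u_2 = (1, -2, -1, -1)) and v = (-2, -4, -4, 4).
proj_W(v) = (4/7, -10/7, -10/7, -8/7)

Set up U = [u_1 | ... | u_2] ∈ R^(4×2). The projector onto W = col(U) is P = U (U^T U)^(-1) U^T.
Compute U^T U =
  [14, 7]
  [7, 7],
and U^T v = (8, 6).
Solve U^T U · c = U^T v for the coefficients: c = (2/7, 4/7). The projection is proj_W(v) = U c.
Check: (v - proj_W(v)) · u_1 = 0  (should be 0).
Check: (v - proj_W(v)) · u_2 = 0  (should be 0).
Result: proj_W(v) = (4/7, -10/7, -10/7, -8/7).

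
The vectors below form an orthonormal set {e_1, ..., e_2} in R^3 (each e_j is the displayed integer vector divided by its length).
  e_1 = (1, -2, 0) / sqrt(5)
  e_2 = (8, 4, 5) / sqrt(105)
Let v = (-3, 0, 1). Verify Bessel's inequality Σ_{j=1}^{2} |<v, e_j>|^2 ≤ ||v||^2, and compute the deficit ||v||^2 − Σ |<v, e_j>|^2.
Σ |<v, e_j>|^2 = 110/21; ||v||^2 = 10; deficit = 100/21

Write each e_j = u_j / sqrt(<u_j, u_j>) where u_j is the displayed integer vector. Then <v, e_j> = <v, u_j> / sqrt(<u_j, u_j>), so |<v, e_j>|^2 = <v, u_j>^2 / <u_j, u_j>.
Coefficients: <v, e_1> = -3/sqrt(5), <v, e_2> = -19/sqrt(105).
Square and sum: Σ |<v, e_j>|^2 = 110/21.
Compute ||v||^2 = v·v = 10.
Deficit = 10 − 110/21 = 100/21 ≥ 0, confirming Bessel's inequality. (The deficit equals ||v − Σ <v,e_j> e_j||^2, the squared distance from v to span{e_j}.)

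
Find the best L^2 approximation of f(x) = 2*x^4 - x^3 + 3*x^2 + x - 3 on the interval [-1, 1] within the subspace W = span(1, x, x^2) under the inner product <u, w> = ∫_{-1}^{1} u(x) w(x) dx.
g(x) = 33*x^2/7 + 2*x/5 - 111/35

The best approximation g ∈ W is the orthogonal projection of f onto W. Writing g = a_0 + a_1 x + a_2 x^2, the coefficients solve the normal equations G · a = b where
  G_{ij} = <φ_i, φ_j> and b_i = <f, φ_i>, with φ_0 = 1, φ_1 = x, φ_2 = x^2.
G =
  [2, 0, 2/3]
  [0, 2/3, 0]
  [2/3, 0, 2/5],
b = (-16/5, 4/15, -8/35).
Solving gives a_0 = -111/35, a_1 = 2/5, a_2 = 33/7, so
  g(x) = 33*x^2/7 + 2*x/5 - 111/35.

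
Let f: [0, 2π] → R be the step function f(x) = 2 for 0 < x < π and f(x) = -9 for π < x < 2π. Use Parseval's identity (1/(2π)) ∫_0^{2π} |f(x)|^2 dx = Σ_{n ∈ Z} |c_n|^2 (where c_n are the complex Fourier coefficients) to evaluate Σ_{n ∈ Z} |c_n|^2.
Σ |c_n|^2 = 85/2

Parseval equates the L^2 energy of f (normalised by 1/(2π)) with the ℓ^2 sum of its Fourier coefficients: (1/(2π)) ∫_0^{2π} |f|^2 = Σ |c_n|^2.
Compute the left side: (1/(2π)) [∫_0^π 2^2 dx + ∫_π^{2π} (-9)^2 dx] = (1/(2π)) · (4π + 81π) = (4 + 81)/2 = 85/2.
So Σ_{n ∈ Z} |c_n|^2 = 85/2.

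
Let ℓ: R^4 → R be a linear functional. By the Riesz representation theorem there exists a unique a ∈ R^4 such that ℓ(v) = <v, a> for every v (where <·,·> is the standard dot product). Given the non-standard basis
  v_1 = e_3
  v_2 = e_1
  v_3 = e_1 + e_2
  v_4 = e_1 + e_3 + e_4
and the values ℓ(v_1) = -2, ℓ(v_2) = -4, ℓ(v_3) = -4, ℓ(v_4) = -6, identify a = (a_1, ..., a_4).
a = (-4, 0, -2, 0)

Write a = (a_1, ..., a_4) in the standard basis. For each basis vector v_i, ℓ(v_i) = <v_i, a> is a linear equation in the a_j's. Collect the n equations into a matrix system V a = ℓ, where row i of V is v_i (expressed in the standard basis). Since V is invertible (lower-triangular with 1s on the diagonal, up to permutation), solve by back-substitution:
  V =
[[0, 0, 1, 0],
 [1, 0, 0, 0],
 [1, 1, 0, 0],
 [1, 0, 1, 1]]
  V a = (-2, -4, -4, -6)
Solving gives a = (-4, 0, -2, 0).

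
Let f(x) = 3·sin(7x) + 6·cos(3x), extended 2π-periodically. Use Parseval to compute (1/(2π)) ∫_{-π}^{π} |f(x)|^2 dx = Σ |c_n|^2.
Σ |c_n|^2 = 45/2

Expand |f|^2 and use orthogonality of {sin(nx), cos(mx)} on [-π, π]:
  ∫_{-π}^{π} sin(nx)^2 dx = π, ∫ cos(mx)^2 dx = π, and cross terms integrate to 0.
So ∫_{-π}^{π} f(x)^2 dx = 3^2 · π + 6^2 · π = (9 + 36)π.
Divide by 2π: (9 + 36)/2 = 45/2.
By Parseval, this equals Σ |c_n|^2.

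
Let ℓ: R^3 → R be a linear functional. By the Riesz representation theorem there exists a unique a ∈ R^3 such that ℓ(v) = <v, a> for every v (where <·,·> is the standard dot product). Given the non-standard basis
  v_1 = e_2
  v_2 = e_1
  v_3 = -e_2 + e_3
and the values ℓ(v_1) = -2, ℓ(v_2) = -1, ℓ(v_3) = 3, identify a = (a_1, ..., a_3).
a = (-1, -2, 1)

Write a = (a_1, ..., a_3) in the standard basis. For each basis vector v_i, ℓ(v_i) = <v_i, a> is a linear equation in the a_j's. Collect the n equations into a matrix system V a = ℓ, where row i of V is v_i (expressed in the standard basis). Since V is invertible (lower-triangular with 1s on the diagonal, up to permutation), solve by back-substitution:
  V =
[[0, 1, 0],
 [1, 0, 0],
 [0, -1, 1]]
  V a = (-2, -1, 3)
Solving gives a = (-1, -2, 1).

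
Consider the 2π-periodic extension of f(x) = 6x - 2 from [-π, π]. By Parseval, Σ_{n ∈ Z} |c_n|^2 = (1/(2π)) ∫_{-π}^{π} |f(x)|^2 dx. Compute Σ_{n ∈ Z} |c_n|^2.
Σ |c_n|^2 = 12π^2 + 4

Expand and integrate term by term over [-π, π]:
  ∫ (6x)^2 dx = 36·(2π^3/3); ∫ 2·6·(-2)·x dx = 0 (odd integrand); ∫ (-2)^2 dx = 4·2π.
So (1/(2π)) ∫_{-π}^{π} (6x - 2)^2 dx = 36π^2/3 + 4 = 12π^2 + 4.
Parseval ⇒ Σ |c_n|^2 = 12π^2 + 4.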